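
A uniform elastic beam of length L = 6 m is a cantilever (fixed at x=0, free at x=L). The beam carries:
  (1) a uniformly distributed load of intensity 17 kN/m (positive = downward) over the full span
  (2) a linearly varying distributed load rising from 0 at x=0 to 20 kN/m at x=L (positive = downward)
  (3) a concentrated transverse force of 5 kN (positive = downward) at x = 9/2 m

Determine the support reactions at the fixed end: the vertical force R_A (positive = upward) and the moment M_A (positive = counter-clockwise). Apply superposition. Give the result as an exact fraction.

Load 1 — uniform load w=17 kN/m over full span:
  R_A = wL = 17·6 = 102 kN
  M_A = wL²/2 = 17·6²/2 = 306 kN·m
Load 2 — triangular load w₀=20 kN/m (0→w₀ over full span):
  R_A = w₀L/2 = 20·6/2 = 60 kN
  M_A = w₀L²/3 = 20·6²/3 = 240 kN·m
Load 3 — point force P=5 kN at a=9/2 m (b=L-a=3/2):
  R_A = P = 5 kN
  M_A = Pa = 5·(9/2) = 45/2 kN·m
Superposition: R_A = 167 kN, M_A = 1137/2 kN·m

R_A = 167 kN, M_A = 1137/2 kN·m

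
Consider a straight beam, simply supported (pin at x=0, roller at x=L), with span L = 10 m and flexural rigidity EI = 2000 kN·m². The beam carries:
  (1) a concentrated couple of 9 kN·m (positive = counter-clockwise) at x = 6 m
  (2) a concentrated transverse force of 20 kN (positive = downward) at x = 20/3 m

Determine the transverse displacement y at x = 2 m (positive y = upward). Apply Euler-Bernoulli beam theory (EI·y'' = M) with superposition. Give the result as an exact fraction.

y(2) = -10279/101250 m

Load 1 — applied couple M₀=9 kN·m at a=6 m (b=L-a=4):
  y_1 = (M₀x³/(6L)+C₁x)/EI  [x≤a] with C₁=M₀(3b²-L²)/(6L)=-39/5 = (9·2³/(6·10)+(-39/5)·2)/2000 = -9/1250 m
Load 2 — point force P=20 kN at a=20/3 m (b=L-a=10/3):
  y_2 = -Pbx(L²-b²-x²)/(6LEI)  [x≤a] = -20·(10/3)·2·(10²-(10/3)²-2²)/(6·10·2000) = -191/2025 m
Superposition: y = Σ y_i = -10279/101250 m ≈ -0.101521 m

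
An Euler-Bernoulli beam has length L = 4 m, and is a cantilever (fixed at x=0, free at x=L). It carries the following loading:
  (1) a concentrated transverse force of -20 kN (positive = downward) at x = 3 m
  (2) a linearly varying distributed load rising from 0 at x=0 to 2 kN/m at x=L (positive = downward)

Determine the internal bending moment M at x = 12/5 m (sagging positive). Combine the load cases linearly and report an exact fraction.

Load 1 — point force P=-20 kN at a=3 m (b=L-a=1):
  M_1 = -P(a-x)  [x≤a] = -(-20)·(3-(12/5)) = 12 kN·m
Load 2 — triangular load w₀=2 kN/m (0→w₀ over full span):
  M_2 = w₀Lx/2 - w₀L²/3 - w₀x³/(6L) = 2·4·(12/5)/2 - 2·4²/3 - 2·(12/5)³/(6·4) = -832/375 kN·m
Superposition: M = Σ M_i = 3668/375 kN·m ≈ 9.781333 kN·m

M(12/5) = 3668/375 kN·m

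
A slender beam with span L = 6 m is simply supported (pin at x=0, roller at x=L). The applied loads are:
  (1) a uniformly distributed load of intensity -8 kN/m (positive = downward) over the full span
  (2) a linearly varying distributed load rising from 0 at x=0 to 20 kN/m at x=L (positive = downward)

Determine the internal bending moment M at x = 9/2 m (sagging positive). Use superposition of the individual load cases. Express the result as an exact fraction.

M(9/2) = 99/8 kN·m

Load 1 — uniform load w=-8 kN/m over full span:
  M_1 = wx(L-x)/2 = (-8)·(9/2)·(6-(9/2))/2 = -27 kN·m
Load 2 — triangular load w₀=20 kN/m (0→w₀ over full span):
  M_2 = w₀Lx/6 - w₀x³/(6L) = 20·6·(9/2)/6 - 20·(9/2)³/(6·6) = 315/8 kN·m
Superposition: M = Σ M_i = 99/8 kN·m ≈ 12.375000 kN·m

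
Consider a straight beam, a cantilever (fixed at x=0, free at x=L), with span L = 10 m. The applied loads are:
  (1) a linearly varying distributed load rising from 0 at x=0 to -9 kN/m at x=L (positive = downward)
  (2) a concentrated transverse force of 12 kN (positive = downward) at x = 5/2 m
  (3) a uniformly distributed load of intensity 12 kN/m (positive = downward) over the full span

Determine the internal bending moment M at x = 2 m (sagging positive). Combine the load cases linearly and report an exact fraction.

Load 1 — triangular load w₀=-9 kN/m (0→w₀ over full span):
  M_1 = w₀Lx/2 - w₀L²/3 - w₀x³/(6L) = (-9)·10·2/2 - (-9)·10²/3 - (-9)·2³/(6·10) = 1056/5 kN·m
Load 2 — point force P=12 kN at a=5/2 m (b=L-a=15/2):
  M_2 = -P(a-x)  [x≤a] = -12·((5/2)-2) = -6 kN·m
Load 3 — uniform load w=12 kN/m over full span:
  M_3 = -w(L-x)²/2 = -12·(10-2)²/2 = -384 kN·m
Superposition: M = Σ M_i = -894/5 kN·m ≈ -178.800000 kN·m

M(2) = -894/5 kN·m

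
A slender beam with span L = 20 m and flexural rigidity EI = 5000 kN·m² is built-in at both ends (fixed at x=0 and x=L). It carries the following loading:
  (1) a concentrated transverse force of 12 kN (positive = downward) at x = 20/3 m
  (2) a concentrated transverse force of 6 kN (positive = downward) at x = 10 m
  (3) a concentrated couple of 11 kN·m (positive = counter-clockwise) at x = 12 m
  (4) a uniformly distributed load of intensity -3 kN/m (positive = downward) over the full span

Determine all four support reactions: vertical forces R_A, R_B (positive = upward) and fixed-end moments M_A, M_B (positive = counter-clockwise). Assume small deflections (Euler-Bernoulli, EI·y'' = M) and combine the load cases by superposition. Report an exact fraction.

R_A = -19484/1125 kN, M_A = -10333/225 kN·m, R_B = -27766/1125 kN, M_B = 15422/225 kN·m

Load 1 — point force P=12 kN at a=20/3 m (b=L-a=40/3):
  R_A = Pb²(3a+b)/L³ = 12·(40/3)²·(3·(20/3)+(40/3))/20³ = 80/9 kN
  M_A = Pab²/L² = 12·(20/3)·(40/3)²/20² = 320/9 kN·m
  R_B = Pa²(a+3b)/L³ = 12·(20/3)²·((20/3)+3·(40/3))/20³ = 28/9 kN
  M_B = -Pa²b/L² = -12·(20/3)²·(40/3)/20² = -160/9 kN·m
Load 2 — point force P=6 kN at a=10 m (b=L-a=10):
  R_A = Pb²(3a+b)/L³ = 6·10²·(3·10+10)/20³ = 3 kN
  M_A = Pab²/L² = 6·10·10²/20² = 15 kN·m
  R_B = Pa²(a+3b)/L³ = 6·10²·(10+3·10)/20³ = 3 kN
  M_B = -Pa²b/L² = -6·10²·10/20² = -15 kN·m
Load 3 — applied couple M₀=11 kN·m at a=12 m (b=L-a=8):
  R_A = 6M₀ab/L³ = 6·11·12·8/20³ = 99/125 kN
  M_A = M₀b(2a-b)/L² = 11·8·(2·12-8)/20² = 88/25 kN·m
  R_B = -6M₀ab/L³ = -6·11·12·8/20³ = -99/125 kN
  M_B = M₀a(2b-a)/L² = 11·12·(2·8-12)/20² = 33/25 kN·m
Load 4 — uniform load w=-3 kN/m over full span:
  R_A = wL/2 = (-3)·20/2 = -30 kN
  M_A = wL²/12 = (-3)·20²/12 = -100 kN·m
  R_B = wL/2 = (-3)·20/2 = -30 kN
  M_B = -wL²/12 = -(-3)·20²/12 = 100 kN·m
Superposition: R_A = -19484/1125 kN, M_A = -10333/225 kN·m, R_B = -27766/1125 kN, M_B = 15422/225 kN·m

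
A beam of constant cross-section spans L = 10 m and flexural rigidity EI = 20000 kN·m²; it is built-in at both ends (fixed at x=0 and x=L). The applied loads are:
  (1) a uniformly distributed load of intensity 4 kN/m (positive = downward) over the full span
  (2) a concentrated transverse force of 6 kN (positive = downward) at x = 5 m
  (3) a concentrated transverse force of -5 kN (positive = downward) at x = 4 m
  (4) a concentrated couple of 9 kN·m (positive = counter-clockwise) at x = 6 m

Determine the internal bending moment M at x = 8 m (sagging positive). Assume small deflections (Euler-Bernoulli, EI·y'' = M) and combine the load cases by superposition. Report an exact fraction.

M(8) = -2299/750 kN·m

Load 1 — uniform load w=4 kN/m over full span:
  M_1 = wLx/2 - wL²/12 - wx²/2 = 4·10·8/2 - 4·10²/12 - 4·8²/2 = -4/3 kN·m
Load 2 — point force P=6 kN at a=5 m (b=L-a=5):
  M_2 = Pa²(a+3b)(L-x)/L³ - Pa²b/L²  [x>a] = 6·5²·(5+3·5)·(10-8)/10³ - 6·5²·5/10² = -3/2 kN·m
Load 3 — point force P=-5 kN at a=4 m (b=L-a=6):
  M_3 = Pa²(a+3b)(L-x)/L³ - Pa²b/L²  [x>a] = (-5)·4²·(4+3·6)·(10-8)/10³ - (-5)·4²·6/10² = 32/25 kN·m
Load 4 — applied couple M₀=9 kN·m at a=6 m (b=L-a=4):
  M_4 = R_Ax - M_A - M₀  [x>a] with R_A=162/125, M_A=72/25 = (162/125)·8 - (72/25) - 9 = -189/125 kN·m
Superposition: M = Σ M_i = -2299/750 kN·m ≈ -3.065333 kN·m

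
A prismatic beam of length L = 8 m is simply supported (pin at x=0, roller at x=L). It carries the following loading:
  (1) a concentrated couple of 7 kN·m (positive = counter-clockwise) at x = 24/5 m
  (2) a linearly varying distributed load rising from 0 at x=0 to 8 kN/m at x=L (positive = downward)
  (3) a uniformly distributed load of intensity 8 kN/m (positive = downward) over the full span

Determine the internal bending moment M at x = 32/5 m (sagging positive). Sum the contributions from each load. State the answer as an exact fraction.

Load 1 — applied couple M₀=7 kN·m at a=24/5 m (b=L-a=16/5):
  M_1 = M₀x/L - M₀  [x>a] = 7·(32/5)/8 - 7 = -7/5 kN·m
Load 2 — triangular load w₀=8 kN/m (0→w₀ over full span):
  M_2 = w₀Lx/6 - w₀x³/(6L) = 8·8·(32/5)/6 - 8·(32/5)³/(6·8) = 3072/125 kN·m
Load 3 — uniform load w=8 kN/m over full span:
  M_3 = wx(L-x)/2 = 8·(32/5)·(8-(32/5))/2 = 1024/25 kN·m
Superposition: M = Σ M_i = 8017/125 kN·m ≈ 64.136000 kN·m

M(32/5) = 8017/125 kN·m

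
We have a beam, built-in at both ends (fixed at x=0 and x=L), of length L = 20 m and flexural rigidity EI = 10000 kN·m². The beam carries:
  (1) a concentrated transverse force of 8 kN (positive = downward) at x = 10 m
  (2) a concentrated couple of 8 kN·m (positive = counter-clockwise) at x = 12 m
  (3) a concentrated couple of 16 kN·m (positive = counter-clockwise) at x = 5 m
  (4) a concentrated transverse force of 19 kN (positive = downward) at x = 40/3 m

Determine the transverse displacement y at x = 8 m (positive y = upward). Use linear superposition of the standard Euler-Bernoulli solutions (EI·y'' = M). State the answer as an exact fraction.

Load 1 — point force P=8 kN at a=10 m (b=L-a=10):
  y_1 = -Pb²x²(3aL-(3a+b)x)/(6L³EI)  [x≤a] = -8·10²·8²·(3·10·20-(3·10+10)·8)/(6·20³·10000) = -56/1875 m
Load 2 — applied couple M₀=8 kN·m at a=12 m (b=L-a=8):
  y_2 = (R_Ax³/6 - M_Ax²/2)/EI  [x≤a] with R_A=72/125, M_A=64/25 = ((72/125)·8³/6 - (64/25)·8²/2)/10000 = -256/78125 m
Load 3 — applied couple M₀=16 kN·m at a=5 m (b=L-a=15):
  y_3 = (R_Ax³/6 - M_Ax²/2 - M₀(x-a)²/2)/EI  [x>a] with R_A=9/10, M_A=-3 = ((9/10)·8³/6 - (-3)·8²/2 - 16·(8-5)²/2)/10000 = 63/6250 m
Load 4 — point force P=19 kN at a=40/3 m (b=L-a=20/3):
  y_4 = -Pb²x²(3aL-(3a+b)x)/(6L³EI)  [x≤a] = -19·(20/3)²·8²·(3·(40/3)·20-(3·(40/3)+(20/3))·8)/(6·20³·10000) = -2432/50625 m
Superposition: y = Σ y_i = -899897/12656250 m ≈ -0.071103 m

y(8) = -899897/12656250 m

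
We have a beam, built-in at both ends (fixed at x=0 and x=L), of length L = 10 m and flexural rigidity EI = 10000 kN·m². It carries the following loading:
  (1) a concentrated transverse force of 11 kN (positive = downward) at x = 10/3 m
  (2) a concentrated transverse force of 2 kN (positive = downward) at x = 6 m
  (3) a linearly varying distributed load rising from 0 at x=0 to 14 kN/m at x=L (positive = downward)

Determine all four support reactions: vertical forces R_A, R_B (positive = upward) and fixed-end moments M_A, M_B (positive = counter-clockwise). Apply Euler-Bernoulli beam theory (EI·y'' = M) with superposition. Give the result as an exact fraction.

R_A = 100751/3375 kN, M_A = 43796/675 kN·m, R_B = 179374/3375 kN, M_B = -54694/675 kN·m

Load 1 — point force P=11 kN at a=10/3 m (b=L-a=20/3):
  R_A = Pb²(3a+b)/L³ = 11·(20/3)²·(3·(10/3)+(20/3))/10³ = 220/27 kN
  M_A = Pab²/L² = 11·(10/3)·(20/3)²/10² = 440/27 kN·m
  R_B = Pa²(a+3b)/L³ = 11·(10/3)²·((10/3)+3·(20/3))/10³ = 77/27 kN
  M_B = -Pa²b/L² = -11·(10/3)²·(20/3)/10² = -220/27 kN·m
Load 2 — point force P=2 kN at a=6 m (b=L-a=4):
  R_A = Pb²(3a+b)/L³ = 2·4²·(3·6+4)/10³ = 88/125 kN
  M_A = Pab²/L² = 2·6·4²/10² = 48/25 kN·m
  R_B = Pa²(a+3b)/L³ = 2·6²·(6+3·4)/10³ = 162/125 kN
  M_B = -Pa²b/L² = -2·6²·4/10² = -72/25 kN·m
Load 3 — triangular load w₀=14 kN/m (0→w₀ over full span):
  R_A = 3w₀L/20 = 3·14·10/20 = 21 kN
  M_A = w₀L²/30 = 14·10²/30 = 140/3 kN·m
  R_B = 7w₀L/20 = 7·14·10/20 = 49 kN
  M_B = -w₀L²/20 = -14·10²/20 = -70 kN·m
Superposition: R_A = 100751/3375 kN, M_A = 43796/675 kN·m, R_B = 179374/3375 kN, M_B = -54694/675 kN·m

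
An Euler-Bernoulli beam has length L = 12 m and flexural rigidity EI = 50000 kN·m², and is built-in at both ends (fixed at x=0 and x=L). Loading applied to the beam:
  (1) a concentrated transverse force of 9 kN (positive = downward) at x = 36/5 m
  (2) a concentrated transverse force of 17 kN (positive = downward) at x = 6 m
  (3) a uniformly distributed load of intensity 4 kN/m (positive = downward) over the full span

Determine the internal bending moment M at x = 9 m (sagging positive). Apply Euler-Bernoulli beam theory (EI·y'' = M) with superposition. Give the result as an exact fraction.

Load 1 — point force P=9 kN at a=36/5 m (b=L-a=24/5):
  M_1 = Pa²(a+3b)(L-x)/L³ - Pa²b/L²  [x>a] = 9·(36/5)²·((36/5)+3·(24/5))·(12-9)/12³ - 9·(36/5)²·(24/5)/12² = 243/125 kN·m
Load 2 — point force P=17 kN at a=6 m (b=L-a=6):
  M_2 = Pa²(a+3b)(L-x)/L³ - Pa²b/L²  [x>a] = 17·6²·(6+3·6)·(12-9)/12³ - 17·6²·6/12² = 0 kN·m
Load 3 — uniform load w=4 kN/m over full span:
  M_3 = wLx/2 - wL²/12 - wx²/2 = 4·12·9/2 - 4·12²/12 - 4·9²/2 = 6 kN·m
Superposition: M = Σ M_i = 993/125 kN·m ≈ 7.944000 kN·m

M(9) = 993/125 kN·m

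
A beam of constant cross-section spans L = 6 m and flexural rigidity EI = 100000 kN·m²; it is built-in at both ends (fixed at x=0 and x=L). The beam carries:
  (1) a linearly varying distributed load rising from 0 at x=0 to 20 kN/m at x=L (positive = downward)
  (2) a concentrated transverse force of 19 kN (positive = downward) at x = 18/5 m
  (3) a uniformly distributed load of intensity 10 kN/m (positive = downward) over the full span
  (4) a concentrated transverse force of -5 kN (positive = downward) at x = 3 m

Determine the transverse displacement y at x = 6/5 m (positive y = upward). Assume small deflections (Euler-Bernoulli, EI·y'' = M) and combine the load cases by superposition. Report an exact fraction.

Load 1 — triangular load w₀=20 kN/m (0→w₀ over full span):
  y_1 = -w₀x²(L-x)²(x+2L)/(120LEI) = -20·(6/5)²·(6-(6/5))²·((6/5)+2·6)/(120·6·100000) = -1188/9765625 m
Load 2 — point force P=19 kN at a=18/5 m (b=L-a=12/5):
  y_2 = -Pb²x²(3aL-(3a+b)x)/(6L³EI)  [x≤a] = -19·(12/5)²·(6/5)²·(3·(18/5)·6-(3·(18/5)+(12/5))·(6/5))/(6·6³·100000) = -2907/48828125 m
Load 3 — uniform load w=10 kN/m over full span:
  y_3 = -wx²(L-x)²/(24EI) = -10·(6/5)²·(6-(6/5))²/(24·100000) = -54/390625 m
Load 4 — point force P=-5 kN at a=3 m (b=L-a=3):
  y_4 = -Pb²x²(3aL-(3a+b)x)/(6L³EI)  [x≤a] = -(-5)·3²·(6/5)²·(3·3·6-(3·3+3)·(6/5))/(6·6³·100000) = 99/5000000 m
Superposition: y = Σ y_i = -936333/3125000000 m ≈ -0.000300 m

y(6/5) = -936333/3125000000 m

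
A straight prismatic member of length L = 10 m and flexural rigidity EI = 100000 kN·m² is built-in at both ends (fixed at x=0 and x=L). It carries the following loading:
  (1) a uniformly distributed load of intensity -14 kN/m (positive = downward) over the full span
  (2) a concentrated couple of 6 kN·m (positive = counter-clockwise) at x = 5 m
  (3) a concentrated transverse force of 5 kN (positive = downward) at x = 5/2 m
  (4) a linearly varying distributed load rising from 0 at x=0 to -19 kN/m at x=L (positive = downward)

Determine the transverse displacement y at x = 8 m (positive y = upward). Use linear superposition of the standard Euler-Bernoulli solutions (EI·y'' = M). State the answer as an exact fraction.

y(8) = 313177/120000000 m

Load 1 — uniform load w=-14 kN/m over full span:
  y_1 = -wx²(L-x)²/(24EI) = -(-14)·8²·(10-8)²/(24·100000) = 14/9375 m
Load 2 — applied couple M₀=6 kN·m at a=5 m (b=L-a=5):
  y_2 = (R_Ax³/6 - M_Ax²/2 - M₀(x-a)²/2)/EI  [x>a] with R_A=9/10, M_A=3/2 = ((9/10)·8³/6 - (3/2)·8²/2 - 6·(8-5)²/2)/100000 = 9/500000 m
Load 3 — point force P=5 kN at a=5/2 m (b=L-a=15/2):
  y_3 = -Pa²(L-x)²(3bL-(3b+a)(L-x))/(6L³EI)  [x>a] = -5·(5/2)²·(10-8)²·(3·(15/2)·10-(3·(15/2)+(5/2))·(10-8))/(6·10³·100000) = -7/192000 m
Load 4 — triangular load w₀=-19 kN/m (0→w₀ over full span):
  y_4 = -w₀x²(L-x)²(x+2L)/(120LEI) = -(-19)·8²·(10-8)²·(8+2·10)/(120·10·100000) = 266/234375 m
Superposition: y = Σ y_i = 313177/120000000 m ≈ 0.002610 m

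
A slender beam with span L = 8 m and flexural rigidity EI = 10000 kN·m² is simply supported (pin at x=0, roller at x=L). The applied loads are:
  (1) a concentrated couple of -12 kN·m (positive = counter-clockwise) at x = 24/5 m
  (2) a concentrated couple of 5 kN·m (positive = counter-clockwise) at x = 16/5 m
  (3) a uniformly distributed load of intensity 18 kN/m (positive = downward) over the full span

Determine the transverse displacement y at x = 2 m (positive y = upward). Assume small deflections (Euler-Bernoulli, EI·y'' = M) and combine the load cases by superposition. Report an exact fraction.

y(2) = -33373/500000 m

Load 1 — applied couple M₀=-12 kN·m at a=24/5 m (b=L-a=16/5):
  y_1 = (M₀x³/(6L)+C₁x)/EI  [x≤a] with C₁=M₀(3b²-L²)/(6L)=208/25 = ((-12)·2³/(6·8)+(208/25)·2)/10000 = 183/125000 m
Load 2 — applied couple M₀=5 kN·m at a=16/5 m (b=L-a=24/5):
  y_2 = (M₀x³/(6L)+C₁x)/EI  [x≤a] with C₁=M₀(3b²-L²)/(6L)=8/15 = (5·2³/(6·8)+(8/15)·2)/10000 = 19/100000 m
Load 3 — uniform load w=18 kN/m over full span:
  y_3 = -wx(L³-2Lx²+x³)/(24EI) = -18·2·(8³-2·8·2²+2³)/(24·10000) = -171/2500 m
Superposition: y = Σ y_i = -33373/500000 m ≈ -0.066746 m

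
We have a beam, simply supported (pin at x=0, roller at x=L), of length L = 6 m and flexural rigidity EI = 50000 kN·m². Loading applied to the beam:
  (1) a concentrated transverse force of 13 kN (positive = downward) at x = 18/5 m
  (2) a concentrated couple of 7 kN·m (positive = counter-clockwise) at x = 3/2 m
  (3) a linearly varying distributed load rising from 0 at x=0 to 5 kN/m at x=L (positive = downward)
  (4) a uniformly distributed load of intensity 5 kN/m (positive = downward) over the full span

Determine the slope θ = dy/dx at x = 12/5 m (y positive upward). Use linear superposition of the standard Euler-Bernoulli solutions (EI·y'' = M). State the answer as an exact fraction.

θ(12/5) = -60863/100000000 rad

Load 1 — point force P=13 kN at a=18/5 m (b=L-a=12/5):
  θ_1 = -Pb(L²-b²-3x²)/(6LEI)  [x≤a] = -13·(12/5)·(6²-(12/5)²-3·(12/5)²)/(6·6·50000) = -351/1562500 rad
Load 2 — applied couple M₀=7 kN·m at a=3/2 m (b=L-a=9/2):
  θ_2 = (M₀x²/(2L)-M₀(x-a)+C₁)/EI  [x>a] with C₁=M₀(3b²-L²)/(6L)=77/16 = (7·(12/5)²/(2·6)-7·((12/5)-(3/2))+(77/16))/50000 = 749/20000000 rad
Load 3 — triangular load w₀=5 kN/m (0→w₀ over full span):
  θ_3 = -w₀(7L⁴-30L²x²+15x⁴)/(360LEI) = -5·(7·6⁴-30·6²·(12/5)²+15·(12/5)⁴)/(360·6·50000) = -969/6250000 rad
Load 4 — uniform load w=5 kN/m over full span:
  θ_4 = -w(L³-6Lx²+4x³)/(24EI) = -5·(6³-6·6·(12/5)²+4·(12/5)³)/(24·50000) = -333/1250000 rad
Superposition: θ = Σ θ_i = -60863/100000000 rad ≈ -0.000609 rad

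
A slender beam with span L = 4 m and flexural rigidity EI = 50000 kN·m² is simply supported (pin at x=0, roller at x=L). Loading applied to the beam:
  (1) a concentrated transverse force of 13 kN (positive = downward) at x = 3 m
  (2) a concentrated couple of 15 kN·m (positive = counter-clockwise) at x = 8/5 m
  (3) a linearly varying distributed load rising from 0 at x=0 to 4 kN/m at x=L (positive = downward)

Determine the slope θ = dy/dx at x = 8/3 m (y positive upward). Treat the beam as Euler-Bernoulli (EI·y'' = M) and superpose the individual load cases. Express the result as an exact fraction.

θ(8/3) = 38497/486000000 rad

Load 1 — point force P=13 kN at a=3 m (b=L-a=1):
  θ_1 = -Pb(L²-b²-3x²)/(6LEI)  [x≤a] = -13·1·(4²-1²-3·(8/3)²)/(6·4·50000) = 247/3600000 rad
Load 2 — applied couple M₀=15 kN·m at a=8/5 m (b=L-a=12/5):
  θ_2 = (M₀x²/(2L)-M₀(x-a)+C₁)/EI  [x>a] with C₁=M₀(3b²-L²)/(6L)=4/5 = (15·(8/3)²/(2·4)-15·((8/3)-(8/5))+(4/5))/50000 = -7/187500 rad
Load 3 — triangular load w₀=4 kN/m (0→w₀ over full span):
  θ_3 = -w₀(7L⁴-30L²x²+15x⁴)/(360LEI) = -4·(7·4⁴-30·4²·(8/3)²+15·(8/3)⁴)/(360·4·50000) = 182/3796875 rad
Superposition: θ = Σ θ_i = 38497/486000000 rad ≈ 0.000079 rad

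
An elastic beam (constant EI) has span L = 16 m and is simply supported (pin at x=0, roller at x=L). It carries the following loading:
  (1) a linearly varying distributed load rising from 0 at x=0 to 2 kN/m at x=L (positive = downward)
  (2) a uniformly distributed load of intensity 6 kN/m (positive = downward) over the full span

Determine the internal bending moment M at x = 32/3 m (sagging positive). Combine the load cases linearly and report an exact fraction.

M(32/3) = 16384/81 kN·m

Load 1 — triangular load w₀=2 kN/m (0→w₀ over full span):
  M_1 = w₀Lx/6 - w₀x³/(6L) = 2·16·(32/3)/6 - 2·(32/3)³/(6·16) = 2560/81 kN·m
Load 2 — uniform load w=6 kN/m over full span:
  M_2 = wx(L-x)/2 = 6·(32/3)·(16-(32/3))/2 = 512/3 kN·m
Superposition: M = Σ M_i = 16384/81 kN·m ≈ 202.271605 kN·m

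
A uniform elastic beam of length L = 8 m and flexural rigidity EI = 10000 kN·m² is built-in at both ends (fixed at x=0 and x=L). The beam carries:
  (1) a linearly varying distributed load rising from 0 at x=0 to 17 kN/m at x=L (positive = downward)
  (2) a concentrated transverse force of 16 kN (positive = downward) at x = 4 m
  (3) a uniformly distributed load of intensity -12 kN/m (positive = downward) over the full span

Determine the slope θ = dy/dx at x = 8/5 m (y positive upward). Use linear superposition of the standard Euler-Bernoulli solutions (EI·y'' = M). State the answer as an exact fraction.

Load 1 — triangular load w₀=17 kN/m (0→w₀ over full span):
  θ_1 = -w₀(2x(L-x)(L-2x)(x+2L)+x²(L-x)²)/(120LEI) = -17·(2·(8/5)·(8-(8/5))·(8-2·(8/5))·((8/5)+2·8)+(8/5)²·(8-(8/5))²)/(120·8·10000) = -3808/1171875 rad
Load 2 — point force P=16 kN at a=4 m (b=L-a=4):
  θ_2 = -Pb²x(2aL-(3a+b)x)/(2L³EI)  [x≤a] = -16·4²·(8/5)·(2·4·8-(3·4+4)·(8/5))/(2·8³·10000) = -24/15625 rad
Load 3 — uniform load w=-12 kN/m over full span:
  θ_3 = -wx(L-x)(L-2x)/(12EI) = -(-12)·(8/5)·(8-(8/5))·(8-2·(8/5))/(12·10000) = 384/78125 rad
Superposition: θ = Σ θ_i = 152/1171875 rad ≈ 0.000130 rad

θ(8/5) = 152/1171875 rad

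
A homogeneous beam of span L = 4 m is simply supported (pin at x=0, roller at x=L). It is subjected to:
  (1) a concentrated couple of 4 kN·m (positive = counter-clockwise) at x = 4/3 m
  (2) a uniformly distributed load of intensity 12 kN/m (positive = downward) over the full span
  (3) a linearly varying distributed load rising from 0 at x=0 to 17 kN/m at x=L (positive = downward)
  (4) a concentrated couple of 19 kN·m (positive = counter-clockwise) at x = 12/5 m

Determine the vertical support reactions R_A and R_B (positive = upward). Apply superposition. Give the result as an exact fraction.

Load 1 — applied couple M₀=4 kN·m at a=4/3 m (b=L-a=8/3):
  R_A = M₀/L = 4/4 = 1 kN
  R_B = -M₀/L = -4/4 = -1 kN
Load 2 — uniform load w=12 kN/m over full span:
  R_A = wL/2 = 12·4/2 = 24 kN
  R_B = wL/2 = 12·4/2 = 24 kN
Load 3 — triangular load w₀=17 kN/m (0→w₀ over full span):
  R_A = w₀L/6 = 17·4/6 = 34/3 kN
  R_B = w₀L/3 = 17·4/3 = 68/3 kN
Load 4 — applied couple M₀=19 kN·m at a=12/5 m (b=L-a=8/5):
  R_A = M₀/L = 19/4 kN
  R_B = -M₀/L = -19/4 kN
Superposition: R_A = 493/12 kN, R_B = 491/12 kN

R_A = 493/12 kN, R_B = 491/12 kN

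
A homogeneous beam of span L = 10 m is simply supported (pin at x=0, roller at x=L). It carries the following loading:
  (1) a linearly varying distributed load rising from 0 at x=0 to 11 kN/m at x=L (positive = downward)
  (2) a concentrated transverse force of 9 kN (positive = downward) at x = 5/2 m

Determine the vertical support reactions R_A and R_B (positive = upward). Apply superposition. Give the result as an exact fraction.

R_A = 301/12 kN, R_B = 467/12 kN

Load 1 — triangular load w₀=11 kN/m (0→w₀ over full span):
  R_A = w₀L/6 = 11·10/6 = 55/3 kN
  R_B = w₀L/3 = 11·10/3 = 110/3 kN
Load 2 — point force P=9 kN at a=5/2 m (b=L-a=15/2):
  R_A = Pb/L = 9·(15/2)/10 = 27/4 kN
  R_B = Pa/L = 9·(5/2)/10 = 9/4 kN
Superposition: R_A = 301/12 kN, R_B = 467/12 kN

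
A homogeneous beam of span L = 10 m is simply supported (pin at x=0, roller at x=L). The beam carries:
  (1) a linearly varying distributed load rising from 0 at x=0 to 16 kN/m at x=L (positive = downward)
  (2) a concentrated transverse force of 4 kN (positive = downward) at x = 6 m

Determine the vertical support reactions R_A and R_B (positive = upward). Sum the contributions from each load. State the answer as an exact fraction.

Load 1 — triangular load w₀=16 kN/m (0→w₀ over full span):
  R_A = w₀L/6 = 16·10/6 = 80/3 kN
  R_B = w₀L/3 = 16·10/3 = 160/3 kN
Load 2 — point force P=4 kN at a=6 m (b=L-a=4):
  R_A = Pb/L = 4·4/10 = 8/5 kN
  R_B = Pa/L = 4·6/10 = 12/5 kN
Superposition: R_A = 424/15 kN, R_B = 836/15 kN

R_A = 424/15 kN, R_B = 836/15 kN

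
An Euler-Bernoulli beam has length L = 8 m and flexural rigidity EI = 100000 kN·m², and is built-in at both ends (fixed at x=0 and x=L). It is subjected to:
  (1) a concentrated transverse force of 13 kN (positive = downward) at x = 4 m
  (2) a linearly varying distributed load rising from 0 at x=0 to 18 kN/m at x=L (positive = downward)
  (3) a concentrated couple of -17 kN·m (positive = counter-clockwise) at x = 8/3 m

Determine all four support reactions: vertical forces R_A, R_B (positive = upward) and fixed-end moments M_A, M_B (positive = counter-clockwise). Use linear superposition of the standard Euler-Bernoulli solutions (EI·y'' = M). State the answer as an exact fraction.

R_A = 379/15 kN, M_A = 257/5 kN·m, R_B = 896/15 kN, M_B = -1144/15 kN·m

Load 1 — point force P=13 kN at a=4 m (b=L-a=4):
  R_A = Pb²(3a+b)/L³ = 13·4²·(3·4+4)/8³ = 13/2 kN
  M_A = Pab²/L² = 13·4·4²/8² = 13 kN·m
  R_B = Pa²(a+3b)/L³ = 13·4²·(4+3·4)/8³ = 13/2 kN
  M_B = -Pa²b/L² = -13·4²·4/8² = -13 kN·m
Load 2 — triangular load w₀=18 kN/m (0→w₀ over full span):
  R_A = 3w₀L/20 = 3·18·8/20 = 108/5 kN
  M_A = w₀L²/30 = 18·8²/30 = 192/5 kN·m
  R_B = 7w₀L/20 = 7·18·8/20 = 252/5 kN
  M_B = -w₀L²/20 = -18·8²/20 = -288/5 kN·m
Load 3 — applied couple M₀=-17 kN·m at a=8/3 m (b=L-a=16/3):
  R_A = 6M₀ab/L³ = 6·(-17)·(8/3)·(16/3)/8³ = -17/6 kN
  M_A = M₀b(2a-b)/L² = (-17)·(16/3)·(2·(8/3)-(16/3))/8² = 0 kN·m
  R_B = -6M₀ab/L³ = -6·(-17)·(8/3)·(16/3)/8³ = 17/6 kN
  M_B = M₀a(2b-a)/L² = (-17)·(8/3)·(2·(16/3)-(8/3))/8² = -17/3 kN·m
Superposition: R_A = 379/15 kN, M_A = 257/5 kN·m, R_B = 896/15 kN, M_B = -1144/15 kN·m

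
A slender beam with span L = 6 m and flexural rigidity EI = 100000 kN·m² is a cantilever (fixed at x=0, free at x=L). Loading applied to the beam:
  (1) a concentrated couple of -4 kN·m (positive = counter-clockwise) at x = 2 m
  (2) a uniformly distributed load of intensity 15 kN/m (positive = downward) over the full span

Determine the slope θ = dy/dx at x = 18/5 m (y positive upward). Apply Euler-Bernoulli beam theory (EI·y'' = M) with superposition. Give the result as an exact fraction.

θ(18/5) = -3209/625000 rad

Load 1 — applied couple M₀=-4 kN·m at a=2 m (b=L-a=4):
  θ_1 = M₀a/EI  [x>a] = (-4)·2/100000 = -1/12500 rad
Load 2 — uniform load w=15 kN/m over full span:
  θ_2 = -wx(x²-3Lx+3L²)/(6EI) = -15·(18/5)·((18/5)²-3·6·(18/5)+3·6²)/(6·100000) = -3159/625000 rad
Superposition: θ = Σ θ_i = -3209/625000 rad ≈ -0.005134 rad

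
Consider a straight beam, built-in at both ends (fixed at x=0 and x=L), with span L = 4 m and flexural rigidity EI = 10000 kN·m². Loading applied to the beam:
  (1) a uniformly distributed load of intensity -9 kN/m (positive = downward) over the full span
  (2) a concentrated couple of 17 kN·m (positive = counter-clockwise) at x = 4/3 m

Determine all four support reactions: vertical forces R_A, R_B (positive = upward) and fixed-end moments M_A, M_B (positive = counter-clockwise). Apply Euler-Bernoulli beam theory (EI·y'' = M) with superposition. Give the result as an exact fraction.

Load 1 — uniform load w=-9 kN/m over full span:
  R_A = wL/2 = (-9)·4/2 = -18 kN
  M_A = wL²/12 = (-9)·4²/12 = -12 kN·m
  R_B = wL/2 = (-9)·4/2 = -18 kN
  M_B = -wL²/12 = -(-9)·4²/12 = 12 kN·m
Load 2 — applied couple M₀=17 kN·m at a=4/3 m (b=L-a=8/3):
  R_A = 6M₀ab/L³ = 6·17·(4/3)·(8/3)/4³ = 17/3 kN
  M_A = M₀b(2a-b)/L² = 17·(8/3)·(2·(4/3)-(8/3))/4² = 0 kN·m
  R_B = -6M₀ab/L³ = -6·17·(4/3)·(8/3)/4³ = -17/3 kN
  M_B = M₀a(2b-a)/L² = 17·(4/3)·(2·(8/3)-(4/3))/4² = 17/3 kN·m
Superposition: R_A = -37/3 kN, M_A = -12 kN·m, R_B = -71/3 kN, M_B = 53/3 kN·m

R_A = -37/3 kN, M_A = -12 kN·m, R_B = -71/3 kN, M_B = 53/3 kN·m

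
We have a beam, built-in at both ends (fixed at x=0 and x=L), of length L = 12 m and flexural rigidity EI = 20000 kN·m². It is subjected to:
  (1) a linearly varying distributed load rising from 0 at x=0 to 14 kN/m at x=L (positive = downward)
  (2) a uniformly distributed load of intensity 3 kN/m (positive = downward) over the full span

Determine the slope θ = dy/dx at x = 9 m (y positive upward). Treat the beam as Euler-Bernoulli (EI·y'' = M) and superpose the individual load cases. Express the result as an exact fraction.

θ(9) = 10989/1600000 rad

Load 1 — triangular load w₀=14 kN/m (0→w₀ over full span):
  θ_1 = -w₀(2x(L-x)(L-2x)(x+2L)+x²(L-x)²)/(120LEI) = -14·(2·9·(12-9)·(12-2·9)·(9+2·12)+9²·(12-9)²)/(120·12·20000) = 7749/1600000 rad
Load 2 — uniform load w=3 kN/m over full span:
  θ_2 = -wx(L-x)(L-2x)/(12EI) = -3·9·(12-9)·(12-2·9)/(12·20000) = 81/40000 rad
Superposition: θ = Σ θ_i = 10989/1600000 rad ≈ 0.006868 rad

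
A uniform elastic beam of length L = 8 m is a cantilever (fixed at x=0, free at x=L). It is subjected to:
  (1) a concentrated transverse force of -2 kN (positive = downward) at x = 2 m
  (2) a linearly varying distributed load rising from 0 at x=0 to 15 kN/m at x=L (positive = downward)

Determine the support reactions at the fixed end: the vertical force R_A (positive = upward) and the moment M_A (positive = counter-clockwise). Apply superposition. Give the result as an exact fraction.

Load 1 — point force P=-2 kN at a=2 m (b=L-a=6):
  R_A = P = (-2) = -2 kN
  M_A = Pa = (-2)·2 = -4 kN·m
Load 2 — triangular load w₀=15 kN/m (0→w₀ over full span):
  R_A = w₀L/2 = 15·8/2 = 60 kN
  M_A = w₀L²/3 = 15·8²/3 = 320 kN·m
Superposition: R_A = 58 kN, M_A = 316 kN·m

R_A = 58 kN, M_A = 316 kN·m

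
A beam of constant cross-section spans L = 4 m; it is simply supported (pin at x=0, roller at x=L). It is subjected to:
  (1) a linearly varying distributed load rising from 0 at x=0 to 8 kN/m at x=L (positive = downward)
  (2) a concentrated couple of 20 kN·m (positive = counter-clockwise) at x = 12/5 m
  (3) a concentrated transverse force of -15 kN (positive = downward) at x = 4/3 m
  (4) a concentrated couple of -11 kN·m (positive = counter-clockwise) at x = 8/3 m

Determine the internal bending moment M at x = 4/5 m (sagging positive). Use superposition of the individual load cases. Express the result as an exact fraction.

M(4/5) = -263/125 kN·m

Load 1 — triangular load w₀=8 kN/m (0→w₀ over full span):
  M_1 = w₀Lx/6 - w₀x³/(6L) = 8·4·(4/5)/6 - 8·(4/5)³/(6·4) = 512/125 kN·m
Load 2 — applied couple M₀=20 kN·m at a=12/5 m (b=L-a=8/5):
  M_2 = M₀x/L  [x≤a] = 20·(4/5)/4 = 4 kN·m
Load 3 — point force P=-15 kN at a=4/3 m (b=L-a=8/3):
  M_3 = Pbx/L  [x≤a] = (-15)·(8/3)·(4/5)/4 = -8 kN·m
Load 4 — applied couple M₀=-11 kN·m at a=8/3 m (b=L-a=4/3):
  M_4 = M₀x/L  [x≤a] = (-11)·(4/5)/4 = -11/5 kN·m
Superposition: M = Σ M_i = -263/125 kN·m ≈ -2.104000 kN·m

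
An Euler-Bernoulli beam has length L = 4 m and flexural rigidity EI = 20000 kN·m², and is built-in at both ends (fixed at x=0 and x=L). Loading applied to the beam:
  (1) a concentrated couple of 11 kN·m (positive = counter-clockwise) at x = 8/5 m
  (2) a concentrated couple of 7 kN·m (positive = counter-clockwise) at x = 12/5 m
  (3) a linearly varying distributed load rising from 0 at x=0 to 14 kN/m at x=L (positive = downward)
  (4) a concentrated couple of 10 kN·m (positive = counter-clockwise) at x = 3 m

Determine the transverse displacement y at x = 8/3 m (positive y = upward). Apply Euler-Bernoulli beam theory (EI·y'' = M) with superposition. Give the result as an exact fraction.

y(8/3) = -22051/91125000 m

Load 1 — applied couple M₀=11 kN·m at a=8/5 m (b=L-a=12/5):
  y_1 = (R_Ax³/6 - M_Ax²/2 - M₀(x-a)²/2)/EI  [x>a] with R_A=99/25, M_A=33/25 = ((99/25)·(8/3)³/6 - (33/25)·(8/3)²/2 - 11·((8/3)-(8/5))²/2)/20000 = 11/140625 m
Load 2 — applied couple M₀=7 kN·m at a=12/5 m (b=L-a=8/5):
  y_2 = (R_Ax³/6 - M_Ax²/2 - M₀(x-a)²/2)/EI  [x>a] with R_A=63/25, M_A=56/25 = ((63/25)·(8/3)³/6 - (56/25)·(8/3)²/2 - 7·((8/3)-(12/5))²/2)/20000 = -7/562500 m
Load 3 — triangular load w₀=14 kN/m (0→w₀ over full span):
  y_3 = -w₀x²(L-x)²(x+2L)/(120LEI) = -14·(8/3)²·(4-(8/3))²·((8/3)+2·4)/(120·4·20000) = -448/2278125 m
Load 4 — applied couple M₀=10 kN·m at a=3 m (b=L-a=1):
  y_4 = (R_Ax³/6 - M_Ax²/2)/EI  [x≤a] with R_A=45/16, M_A=25/8 = ((45/16)·(8/3)³/6 - (25/8)·(8/3)²/2)/20000 = -1/9000 m
Superposition: y = Σ y_i = -22051/91125000 m ≈ -0.000242 m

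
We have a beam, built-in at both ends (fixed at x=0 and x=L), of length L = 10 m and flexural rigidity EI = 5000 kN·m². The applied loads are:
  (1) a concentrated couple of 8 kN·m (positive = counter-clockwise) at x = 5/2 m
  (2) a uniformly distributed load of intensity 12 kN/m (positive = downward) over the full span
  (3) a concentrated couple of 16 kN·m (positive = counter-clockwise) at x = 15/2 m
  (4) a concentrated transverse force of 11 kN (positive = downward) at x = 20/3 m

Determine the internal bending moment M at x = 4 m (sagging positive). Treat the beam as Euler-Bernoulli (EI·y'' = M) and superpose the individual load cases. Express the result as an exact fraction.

Load 1 — applied couple M₀=8 kN·m at a=5/2 m (b=L-a=15/2):
  M_1 = R_Ax - M_A - M₀  [x>a] with R_A=9/10, M_A=-3/2 = (9/10)·4 - (-3/2) - 8 = -29/10 kN·m
Load 2 — uniform load w=12 kN/m over full span:
  M_2 = wLx/2 - wL²/12 - wx²/2 = 12·10·4/2 - 12·10²/12 - 12·4²/2 = 44 kN·m
Load 3 — applied couple M₀=16 kN·m at a=15/2 m (b=L-a=5/2):
  M_3 = R_Ax - M_A  [x≤a] with R_A=9/5, M_A=5 = (9/5)·4 - 5 = 11/5 kN·m
Load 4 — point force P=11 kN at a=20/3 m (b=L-a=10/3):
  M_4 = Pb²(3a+b)x/L³ - Pab²/L²  [x≤a] = 11·(10/3)²·(3·(20/3)+(10/3))·4/10³ - 11·(20/3)·(10/3)²/10² = 88/27 kN·m
Superposition: M = Σ M_i = 12571/270 kN·m ≈ 46.559259 kN·m

M(4) = 12571/270 kN·m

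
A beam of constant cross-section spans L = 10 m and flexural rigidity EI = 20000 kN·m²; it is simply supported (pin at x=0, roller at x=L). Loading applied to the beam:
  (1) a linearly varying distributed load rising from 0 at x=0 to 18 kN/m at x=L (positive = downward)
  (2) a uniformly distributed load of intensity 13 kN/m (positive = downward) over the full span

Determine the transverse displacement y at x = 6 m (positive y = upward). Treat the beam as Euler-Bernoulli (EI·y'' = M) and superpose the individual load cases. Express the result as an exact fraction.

Load 1 — triangular load w₀=18 kN/m (0→w₀ over full span):
  y_1 = -w₀x(7L⁴-10L²x²+3x⁴)/(360LEI) = -18·6·(7·10⁴-10·10²·6²+3·6⁴)/(360·10·20000) = -888/15625 m
Load 2 — uniform load w=13 kN/m over full span:
  y_2 = -wx(L³-2Lx²+x³)/(24EI) = -13·6·(10³-2·10·6²+6³)/(24·20000) = -403/5000 m
Superposition: y = Σ y_i = -17179/125000 m ≈ -0.137432 m

y(6) = -17179/125000 m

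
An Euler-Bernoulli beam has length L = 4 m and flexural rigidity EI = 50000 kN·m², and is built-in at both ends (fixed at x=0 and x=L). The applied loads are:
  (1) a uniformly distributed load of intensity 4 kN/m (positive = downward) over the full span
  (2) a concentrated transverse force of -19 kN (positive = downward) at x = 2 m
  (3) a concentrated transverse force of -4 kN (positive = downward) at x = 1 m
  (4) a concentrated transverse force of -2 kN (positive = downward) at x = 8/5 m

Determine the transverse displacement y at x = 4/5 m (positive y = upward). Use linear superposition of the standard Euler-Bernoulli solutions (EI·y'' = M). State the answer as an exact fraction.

y(4/5) = 42823/1171875000 m

Load 1 — uniform load w=4 kN/m over full span:
  y_1 = -wx²(L-x)²/(24EI) = -4·(4/5)²·(4-(4/5))²/(24·50000) = -128/5859375 m
Load 2 — point force P=-19 kN at a=2 m (b=L-a=2):
  y_2 = -Pb²x²(3aL-(3a+b)x)/(6L³EI)  [x≤a] = -(-19)·2²·(4/5)²·(3·2·4-(3·2+2)·(4/5))/(6·4³·50000) = 209/4687500 m
Load 3 — point force P=-4 kN at a=1 m (b=L-a=3):
  y_3 = -Pb²x²(3aL-(3a+b)x)/(6L³EI)  [x≤a] = -(-4)·3²·(4/5)²·(3·1·4-(3·1+3)·(4/5))/(6·4³·50000) = 27/3125000 m
Load 4 — point force P=-2 kN at a=8/5 m (b=L-a=12/5):
  y_4 = -Pb²x²(3aL-(3a+b)x)/(6L³EI)  [x≤a] = -(-2)·(12/5)²·(4/5)²·(3·(8/5)·4-(3·(8/5)+(12/5))·(4/5))/(6·4³·50000) = 252/48828125 m
Superposition: y = Σ y_i = 42823/1171875000 m ≈ 0.000037 m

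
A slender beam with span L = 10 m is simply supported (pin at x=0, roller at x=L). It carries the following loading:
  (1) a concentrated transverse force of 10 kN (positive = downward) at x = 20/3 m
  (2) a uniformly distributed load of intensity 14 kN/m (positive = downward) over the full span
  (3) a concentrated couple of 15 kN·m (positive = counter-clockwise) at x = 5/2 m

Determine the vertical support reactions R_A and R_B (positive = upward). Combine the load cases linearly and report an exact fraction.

Load 1 — point force P=10 kN at a=20/3 m (b=L-a=10/3):
  R_A = Pb/L = 10·(10/3)/10 = 10/3 kN
  R_B = Pa/L = 10·(20/3)/10 = 20/3 kN
Load 2 — uniform load w=14 kN/m over full span:
  R_A = wL/2 = 14·10/2 = 70 kN
  R_B = wL/2 = 14·10/2 = 70 kN
Load 3 — applied couple M₀=15 kN·m at a=5/2 m (b=L-a=15/2):
  R_A = M₀/L = 15/10 = 3/2 kN
  R_B = -M₀/L = -15/10 = -3/2 kN
Superposition: R_A = 449/6 kN, R_B = 451/6 kN

R_A = 449/6 kN, R_B = 451/6 kN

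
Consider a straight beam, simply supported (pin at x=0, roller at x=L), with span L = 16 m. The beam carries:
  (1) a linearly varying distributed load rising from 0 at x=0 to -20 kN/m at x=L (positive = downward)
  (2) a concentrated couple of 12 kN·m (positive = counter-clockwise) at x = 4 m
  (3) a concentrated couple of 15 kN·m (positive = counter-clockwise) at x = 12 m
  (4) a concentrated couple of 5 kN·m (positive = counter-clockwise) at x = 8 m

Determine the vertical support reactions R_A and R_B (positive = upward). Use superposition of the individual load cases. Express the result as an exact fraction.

R_A = -154/3 kN, R_B = -326/3 kN

Load 1 — triangular load w₀=-20 kN/m (0→w₀ over full span):
  R_A = w₀L/6 = (-20)·16/6 = -160/3 kN
  R_B = w₀L/3 = (-20)·16/3 = -320/3 kN
Load 2 — applied couple M₀=12 kN·m at a=4 m (b=L-a=12):
  R_A = M₀/L = 12/16 = 3/4 kN
  R_B = -M₀/L = -12/16 = -3/4 kN
Load 3 — applied couple M₀=15 kN·m at a=12 m (b=L-a=4):
  R_A = M₀/L = 15/16 kN
  R_B = -M₀/L = -15/16 kN
Load 4 — applied couple M₀=5 kN·m at a=8 m (b=L-a=8):
  R_A = M₀/L = 5/16 kN
  R_B = -M₀/L = -5/16 kN
Superposition: R_A = -154/3 kN, R_B = -326/3 kN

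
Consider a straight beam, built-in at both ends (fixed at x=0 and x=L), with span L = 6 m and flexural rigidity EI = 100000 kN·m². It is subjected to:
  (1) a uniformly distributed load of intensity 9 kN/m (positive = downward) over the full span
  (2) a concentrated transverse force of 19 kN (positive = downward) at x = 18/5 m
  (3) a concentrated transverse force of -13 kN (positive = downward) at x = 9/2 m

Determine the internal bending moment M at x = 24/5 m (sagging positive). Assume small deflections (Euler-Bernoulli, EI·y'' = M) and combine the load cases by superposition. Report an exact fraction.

Load 1 — uniform load w=9 kN/m over full span:
  M_1 = wLx/2 - wL²/12 - wx²/2 = 9·6·(24/5)/2 - 9·6²/12 - 9·(24/5)²/2 = -27/25 kN·m
Load 2 — point force P=19 kN at a=18/5 m (b=L-a=12/5):
  M_2 = Pa²(a+3b)(L-x)/L³ - Pa²b/L²  [x>a] = 19·(18/5)²·((18/5)+3·(12/5))·(6-(24/5))/6³ - 19·(18/5)²·(12/5)/6² = -1026/625 kN·m
Load 3 — point force P=-13 kN at a=9/2 m (b=L-a=3/2):
  M_3 = Pa²(a+3b)(L-x)/L³ - Pa²b/L²  [x>a] = (-13)·(9/2)²·((9/2)+3·(3/2))·(6-(24/5))/6³ - (-13)·(9/2)²·(3/2)/6² = -351/160 kN·m
Superposition: M = Σ M_i = -98307/20000 kN·m ≈ -4.915350 kN·m

M(24/5) = -98307/20000 kN·m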